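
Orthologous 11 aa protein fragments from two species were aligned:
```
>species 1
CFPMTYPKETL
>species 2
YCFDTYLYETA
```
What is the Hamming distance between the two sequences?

7

Comparing position by position, 7 residues differ: 1 (C/Y), 2 (F/C), 3 (P/F), 4 (M/D), 7 (P/L), 8 (K/Y), 11 (L/A).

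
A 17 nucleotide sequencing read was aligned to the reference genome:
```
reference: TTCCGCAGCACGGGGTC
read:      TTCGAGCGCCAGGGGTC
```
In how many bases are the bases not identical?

6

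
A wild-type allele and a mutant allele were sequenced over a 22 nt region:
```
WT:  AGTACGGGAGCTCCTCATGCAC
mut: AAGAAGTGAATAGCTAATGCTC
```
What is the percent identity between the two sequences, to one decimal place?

54.5%

10 positions differ (2, 3, 5, 7, 10, 11, 12, 13, 16, 21), so 12 of 22 match: 12/22 = 54.55%.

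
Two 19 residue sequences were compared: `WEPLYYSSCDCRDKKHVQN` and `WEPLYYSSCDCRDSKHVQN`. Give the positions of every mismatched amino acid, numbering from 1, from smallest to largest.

14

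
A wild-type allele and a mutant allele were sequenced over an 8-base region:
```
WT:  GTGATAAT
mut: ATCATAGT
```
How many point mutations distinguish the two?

Comparing position by position, 3 sites differ: 1 (G/A), 3 (G/C), 7 (A/G).

3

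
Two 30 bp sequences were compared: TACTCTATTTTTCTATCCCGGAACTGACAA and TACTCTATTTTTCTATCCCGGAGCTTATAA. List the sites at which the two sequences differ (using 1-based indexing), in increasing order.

23, 26, 28

Differences at site 23 (A→G), site 26 (G→T), site 28 (C→T).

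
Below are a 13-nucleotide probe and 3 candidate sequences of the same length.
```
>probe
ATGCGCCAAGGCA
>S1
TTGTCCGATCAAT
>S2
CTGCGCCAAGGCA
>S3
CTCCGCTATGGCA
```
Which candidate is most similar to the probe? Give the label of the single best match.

S1 differs at 9 bases; S2 differs at 1 base; S3 differs at 4 bases. The closest is S2.

S2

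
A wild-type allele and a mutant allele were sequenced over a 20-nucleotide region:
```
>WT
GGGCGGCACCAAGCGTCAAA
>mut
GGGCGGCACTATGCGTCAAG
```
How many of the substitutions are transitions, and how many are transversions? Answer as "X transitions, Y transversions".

2 transitions, 1 transversion

Transitions (purine↔purine or pyrimidine↔pyrimidine): 10 C→T, 20 A→G.
Transversions (purine↔pyrimidine): 12 A→T.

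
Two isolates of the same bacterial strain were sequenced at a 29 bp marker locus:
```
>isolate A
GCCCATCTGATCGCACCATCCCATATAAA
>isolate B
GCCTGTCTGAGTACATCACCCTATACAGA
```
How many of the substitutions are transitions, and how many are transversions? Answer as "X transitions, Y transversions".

9 transitions, 1 transversion

Mismatches (1-based):
position 4: C→T (pyrimidine→pyrimidine, transition)
position 5: A→G (purine→purine, transition)
position 11: T→G (pyrimidine→purine, transversion)
position 12: C→T (pyrimidine→pyrimidine, transition)
position 13: G→A (purine→purine, transition)
position 16: C→T (pyrimidine→pyrimidine, transition)
position 19: T→C (pyrimidine→pyrimidine, transition)
position 22: C→T (pyrimidine→pyrimidine, transition)
position 26: T→C (pyrimidine→pyrimidine, transition)
position 28: A→G (purine→purine, transition)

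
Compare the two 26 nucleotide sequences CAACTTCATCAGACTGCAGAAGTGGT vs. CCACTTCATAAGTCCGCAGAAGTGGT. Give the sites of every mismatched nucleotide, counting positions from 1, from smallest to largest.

2, 10, 13, 15

Scanning 1-based: 2: A/C; 10: C/A; 13: A/T; 15: T/C.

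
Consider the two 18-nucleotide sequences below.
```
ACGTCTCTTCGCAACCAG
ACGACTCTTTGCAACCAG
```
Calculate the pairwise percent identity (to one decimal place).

88.9%

2 positions differ (4, 10), so 16 of 18 match: 16/18 = 88.89%.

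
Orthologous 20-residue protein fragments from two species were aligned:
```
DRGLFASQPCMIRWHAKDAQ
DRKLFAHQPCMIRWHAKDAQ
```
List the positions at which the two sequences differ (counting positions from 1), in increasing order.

3, 7

Differences at position 3 (G→K), position 7 (S→H).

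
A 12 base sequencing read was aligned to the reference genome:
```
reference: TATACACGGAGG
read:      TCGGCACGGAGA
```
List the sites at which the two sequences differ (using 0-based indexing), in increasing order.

Scanning 0-based: 1: A/C; 2: T/G; 3: A/G; 11: G/A.

1, 2, 3, 11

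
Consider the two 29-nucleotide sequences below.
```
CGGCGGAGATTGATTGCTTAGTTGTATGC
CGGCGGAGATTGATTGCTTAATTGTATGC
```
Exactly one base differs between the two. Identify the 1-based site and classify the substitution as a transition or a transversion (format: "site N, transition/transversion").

Site 21 changes G→A. G is a purine and A is a purine, so this is a transition.

site 21, transition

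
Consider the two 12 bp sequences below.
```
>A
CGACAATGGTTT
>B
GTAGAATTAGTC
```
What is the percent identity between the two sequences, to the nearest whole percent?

42%

Mismatches at positions 1, 2, 4, 8, 9, 10, 12 (1-based): 7 of 12.
Identical positions: 5/12 = 41.67% → 42%.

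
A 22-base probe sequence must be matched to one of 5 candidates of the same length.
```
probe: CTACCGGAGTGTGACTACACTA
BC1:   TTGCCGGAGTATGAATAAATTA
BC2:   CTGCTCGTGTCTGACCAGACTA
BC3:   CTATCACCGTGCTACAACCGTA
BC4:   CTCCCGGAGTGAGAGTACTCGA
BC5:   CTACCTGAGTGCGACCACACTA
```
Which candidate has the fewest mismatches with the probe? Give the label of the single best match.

Hamming distances to probe — BC1: 6; BC2: 7; BC3: 9; BC4: 5; BC5: 3.
Smallest is BC5 with 3 mismatches.

BC5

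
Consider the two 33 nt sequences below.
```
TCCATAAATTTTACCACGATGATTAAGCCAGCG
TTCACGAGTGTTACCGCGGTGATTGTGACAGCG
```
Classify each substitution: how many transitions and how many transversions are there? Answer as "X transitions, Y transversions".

7 transitions, 3 transversions

Transitions (purine↔purine or pyrimidine↔pyrimidine): 2 C→T, 5 T→C, 6 A→G, 8 A→G, 16 A→G, 19 A→G, 25 A→G.
Transversions (purine↔pyrimidine): 10 T→G, 26 A→T, 28 C→A.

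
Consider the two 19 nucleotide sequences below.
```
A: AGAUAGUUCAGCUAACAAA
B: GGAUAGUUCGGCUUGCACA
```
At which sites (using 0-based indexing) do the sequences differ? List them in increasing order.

0, 9, 13, 14, 17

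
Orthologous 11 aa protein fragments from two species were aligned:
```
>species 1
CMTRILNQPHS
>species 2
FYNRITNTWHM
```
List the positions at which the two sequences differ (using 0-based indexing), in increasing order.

0, 1, 2, 5, 7, 8, 10

Differences at position 0 (C→F), position 1 (M→Y), position 2 (T→N), position 5 (L→T), position 7 (Q→T), position 8 (P→W), position 10 (S→M).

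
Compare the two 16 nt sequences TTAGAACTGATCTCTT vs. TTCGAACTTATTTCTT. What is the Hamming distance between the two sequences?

3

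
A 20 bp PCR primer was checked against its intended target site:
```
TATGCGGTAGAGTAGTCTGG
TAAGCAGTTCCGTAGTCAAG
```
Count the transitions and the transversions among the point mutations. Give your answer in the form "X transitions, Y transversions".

2 transitions, 5 transversions

Mismatches (1-based):
position 3: T→A (pyrimidine→purine, transversion)
position 6: G→A (purine→purine, transition)
position 9: A→T (purine→pyrimidine, transversion)
position 10: G→C (purine→pyrimidine, transversion)
position 11: A→C (purine→pyrimidine, transversion)
position 18: T→A (pyrimidine→purine, transversion)
position 19: G→A (purine→purine, transition)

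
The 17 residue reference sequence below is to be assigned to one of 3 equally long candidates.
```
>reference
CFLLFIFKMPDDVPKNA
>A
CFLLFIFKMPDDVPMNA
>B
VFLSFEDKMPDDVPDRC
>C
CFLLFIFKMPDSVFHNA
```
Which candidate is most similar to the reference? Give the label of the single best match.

A differs at 1 position; B differs at 7 positions; C differs at 3 positions. The closest is A.

A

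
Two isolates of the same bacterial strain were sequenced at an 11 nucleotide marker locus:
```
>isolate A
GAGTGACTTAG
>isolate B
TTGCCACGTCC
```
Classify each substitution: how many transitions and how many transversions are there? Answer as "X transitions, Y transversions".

1 transition, 6 transversions

Mismatches (1-based):
base 1: G→T (purine→pyrimidine, transversion)
base 2: A→T (purine→pyrimidine, transversion)
base 4: T→C (pyrimidine→pyrimidine, transition)
base 5: G→C (purine→pyrimidine, transversion)
base 8: T→G (pyrimidine→purine, transversion)
base 10: A→C (purine→pyrimidine, transversion)
base 11: G→C (purine→pyrimidine, transversion)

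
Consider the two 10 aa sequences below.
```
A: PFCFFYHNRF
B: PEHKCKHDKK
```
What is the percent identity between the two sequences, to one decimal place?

20.0%

Mismatches at positions 2, 3, 4, 5, 6, 8, 9, 10 (1-based): 8 of 10.
Identical positions: 2/10 = 20% → 20.0%.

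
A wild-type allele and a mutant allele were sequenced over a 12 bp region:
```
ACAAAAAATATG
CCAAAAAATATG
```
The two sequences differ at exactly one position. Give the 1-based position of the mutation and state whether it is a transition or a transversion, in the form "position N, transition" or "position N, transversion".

position 1, transversion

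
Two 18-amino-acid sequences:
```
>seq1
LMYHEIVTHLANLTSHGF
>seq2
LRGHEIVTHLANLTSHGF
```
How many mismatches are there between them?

Comparing position by position, 2 residues differ: 2 (M/R), 3 (Y/G).

2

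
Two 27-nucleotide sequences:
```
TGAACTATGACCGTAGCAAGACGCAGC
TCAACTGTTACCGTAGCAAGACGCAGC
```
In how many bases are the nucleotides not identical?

Mismatches (1-based): base 2: G→C; base 7: A→G; base 9: G→T.

3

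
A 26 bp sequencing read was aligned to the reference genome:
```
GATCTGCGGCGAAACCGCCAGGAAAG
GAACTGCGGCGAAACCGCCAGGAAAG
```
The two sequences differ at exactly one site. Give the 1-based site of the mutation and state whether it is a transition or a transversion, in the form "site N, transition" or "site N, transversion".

The sequences differ only at site 3: T→A (pyrimidine→purine), a transversion.

site 3, transversion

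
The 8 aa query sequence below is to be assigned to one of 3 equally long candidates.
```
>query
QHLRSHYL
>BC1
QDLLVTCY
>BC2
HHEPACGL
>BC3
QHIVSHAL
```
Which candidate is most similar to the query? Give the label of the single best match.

BC3

BC1 differs at 6 positions; BC2 differs at 6 positions; BC3 differs at 3 positions. The closest is BC3.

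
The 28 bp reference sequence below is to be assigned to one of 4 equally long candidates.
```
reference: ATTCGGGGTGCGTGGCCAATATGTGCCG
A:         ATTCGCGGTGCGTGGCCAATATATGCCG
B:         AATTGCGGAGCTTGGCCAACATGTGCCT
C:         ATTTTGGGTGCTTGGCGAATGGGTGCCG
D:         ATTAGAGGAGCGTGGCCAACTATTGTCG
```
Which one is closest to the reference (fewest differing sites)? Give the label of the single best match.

A

Hamming distances to reference — A: 2; B: 7; C: 6; D: 8.
Smallest is A with 2 mismatches.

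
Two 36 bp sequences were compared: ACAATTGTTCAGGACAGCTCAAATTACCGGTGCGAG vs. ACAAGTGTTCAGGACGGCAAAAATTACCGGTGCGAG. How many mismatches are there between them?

Comparing position by position, 4 sites differ: 5 (T/G), 16 (A/G), 19 (T/A), 20 (C/A).

4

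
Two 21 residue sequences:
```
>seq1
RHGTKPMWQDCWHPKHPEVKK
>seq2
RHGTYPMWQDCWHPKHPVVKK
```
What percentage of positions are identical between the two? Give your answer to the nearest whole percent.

90%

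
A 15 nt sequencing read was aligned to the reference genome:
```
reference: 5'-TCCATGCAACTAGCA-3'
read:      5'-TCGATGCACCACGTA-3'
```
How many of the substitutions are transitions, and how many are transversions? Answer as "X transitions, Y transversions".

1 transition, 4 transversions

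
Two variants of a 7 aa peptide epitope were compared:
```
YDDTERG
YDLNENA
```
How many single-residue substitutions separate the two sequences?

4

Comparing position by position, 4 positions differ: 3 (D/L), 4 (T/N), 6 (R/N), 7 (G/A).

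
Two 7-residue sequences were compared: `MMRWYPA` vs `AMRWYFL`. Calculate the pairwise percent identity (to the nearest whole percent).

57%

Mismatches at positions 1, 6, 7 (1-based): 3 of 7.
Identical positions: 4/7 = 57.14% → 57%.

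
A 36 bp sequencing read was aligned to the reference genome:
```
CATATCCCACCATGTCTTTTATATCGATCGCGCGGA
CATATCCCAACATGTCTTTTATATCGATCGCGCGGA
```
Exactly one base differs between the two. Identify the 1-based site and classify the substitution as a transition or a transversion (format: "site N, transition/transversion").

The sequences differ only at site 10: C→A (pyrimidine→purine), a transversion.

site 10, transversion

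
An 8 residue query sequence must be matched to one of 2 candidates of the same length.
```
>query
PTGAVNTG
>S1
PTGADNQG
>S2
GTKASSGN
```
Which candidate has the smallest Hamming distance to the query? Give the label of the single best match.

S1

S1 differs at 2 positions; S2 differs at 6 positions. The closest is S1.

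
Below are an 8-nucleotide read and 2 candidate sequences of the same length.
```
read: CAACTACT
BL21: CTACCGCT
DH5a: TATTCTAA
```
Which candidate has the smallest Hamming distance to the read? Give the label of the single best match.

Hamming distances to read — BL21: 3; DH5a: 7.
Smallest is BL21 with 3 mismatches.

BL21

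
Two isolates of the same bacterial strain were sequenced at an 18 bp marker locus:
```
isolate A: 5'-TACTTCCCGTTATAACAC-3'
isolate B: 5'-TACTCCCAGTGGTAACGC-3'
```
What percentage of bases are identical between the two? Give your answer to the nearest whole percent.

72%

5 positions differ (5, 8, 11, 12, 17), so 13 of 18 match: 13/18 = 72.22%.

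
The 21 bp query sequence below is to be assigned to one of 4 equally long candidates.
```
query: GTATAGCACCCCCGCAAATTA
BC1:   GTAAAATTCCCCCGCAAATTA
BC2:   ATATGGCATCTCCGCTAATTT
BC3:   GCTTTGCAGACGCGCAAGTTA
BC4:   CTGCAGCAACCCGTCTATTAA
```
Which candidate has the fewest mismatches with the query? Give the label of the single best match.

BC1

BC1 differs at 4 bases; BC2 differs at 6 bases; BC3 differs at 7 bases; BC4 differs at 9 bases. The closest is BC1.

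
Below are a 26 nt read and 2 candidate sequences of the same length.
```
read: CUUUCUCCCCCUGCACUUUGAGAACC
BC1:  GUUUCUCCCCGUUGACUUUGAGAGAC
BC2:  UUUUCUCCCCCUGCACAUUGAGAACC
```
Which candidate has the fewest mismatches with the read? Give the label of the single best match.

BC2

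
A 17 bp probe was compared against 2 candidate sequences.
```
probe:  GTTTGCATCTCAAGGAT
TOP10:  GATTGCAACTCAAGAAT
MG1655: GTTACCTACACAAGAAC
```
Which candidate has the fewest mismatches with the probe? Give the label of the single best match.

TOP10

TOP10 differs at 3 positions; MG1655 differs at 7 positions. The closest is TOP10.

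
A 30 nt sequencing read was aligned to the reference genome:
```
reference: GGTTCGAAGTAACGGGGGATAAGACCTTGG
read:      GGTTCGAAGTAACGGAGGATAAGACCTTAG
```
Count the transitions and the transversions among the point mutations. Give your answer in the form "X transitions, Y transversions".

2 transitions, 0 transversions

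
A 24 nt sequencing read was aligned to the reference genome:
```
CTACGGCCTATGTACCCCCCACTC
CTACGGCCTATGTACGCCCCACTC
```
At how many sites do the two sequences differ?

Comparing position by position, 1 site differs: 16 (C/G).

1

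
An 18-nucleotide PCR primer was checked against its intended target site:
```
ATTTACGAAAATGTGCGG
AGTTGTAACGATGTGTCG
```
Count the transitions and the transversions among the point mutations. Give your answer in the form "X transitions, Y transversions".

5 transitions, 3 transversions

Transitions (purine↔purine or pyrimidine↔pyrimidine): 5 A→G, 6 C→T, 7 G→A, 10 A→G, 16 C→T.
Transversions (purine↔pyrimidine): 2 T→G, 9 A→C, 17 G→C.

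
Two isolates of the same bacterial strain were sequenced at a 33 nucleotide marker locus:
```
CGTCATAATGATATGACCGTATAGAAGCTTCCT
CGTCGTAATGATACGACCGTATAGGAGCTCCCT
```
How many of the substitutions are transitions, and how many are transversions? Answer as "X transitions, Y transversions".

4 transitions, 0 transversions

Mismatches (1-based):
site 5: A→G (purine→purine, transition)
site 14: T→C (pyrimidine→pyrimidine, transition)
site 25: A→G (purine→purine, transition)
site 30: T→C (pyrimidine→pyrimidine, transition)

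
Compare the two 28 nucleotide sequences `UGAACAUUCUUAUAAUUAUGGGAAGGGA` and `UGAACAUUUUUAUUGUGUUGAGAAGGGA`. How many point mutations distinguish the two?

6

Comparing position by position, 6 positions differ: 9 (C/U), 14 (A/U), 15 (A/G), 17 (U/G), 18 (A/U), 21 (G/A).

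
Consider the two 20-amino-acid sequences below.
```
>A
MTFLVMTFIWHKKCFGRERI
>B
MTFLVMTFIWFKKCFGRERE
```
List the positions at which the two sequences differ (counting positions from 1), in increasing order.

Differences at position 11 (H→F), position 20 (I→E).

11, 20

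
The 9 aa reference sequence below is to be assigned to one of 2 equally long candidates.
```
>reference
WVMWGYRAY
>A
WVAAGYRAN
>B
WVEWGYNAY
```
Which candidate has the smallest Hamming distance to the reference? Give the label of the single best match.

B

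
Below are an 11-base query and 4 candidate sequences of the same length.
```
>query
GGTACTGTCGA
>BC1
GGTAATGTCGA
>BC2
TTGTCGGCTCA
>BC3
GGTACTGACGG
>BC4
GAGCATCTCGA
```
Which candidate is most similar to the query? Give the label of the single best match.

BC1

BC1 differs at 1 base; BC2 differs at 8 bases; BC3 differs at 2 bases; BC4 differs at 5 bases. The closest is BC1.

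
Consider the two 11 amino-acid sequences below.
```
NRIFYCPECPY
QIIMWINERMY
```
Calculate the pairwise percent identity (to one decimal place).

27.3%

8 positions differ (1, 2, 4, 5, 6, 7, 9, 10), so 3 of 11 match: 3/11 = 27.27%.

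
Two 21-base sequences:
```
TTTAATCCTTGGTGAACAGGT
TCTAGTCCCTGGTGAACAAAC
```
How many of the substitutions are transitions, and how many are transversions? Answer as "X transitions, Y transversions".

Mismatches (1-based):
site 2: T→C (pyrimidine→pyrimidine, transition)
site 5: A→G (purine→purine, transition)
site 9: T→C (pyrimidine→pyrimidine, transition)
site 19: G→A (purine→purine, transition)
site 20: G→A (purine→purine, transition)
site 21: T→C (pyrimidine→pyrimidine, transition)

6 transitions, 0 transversions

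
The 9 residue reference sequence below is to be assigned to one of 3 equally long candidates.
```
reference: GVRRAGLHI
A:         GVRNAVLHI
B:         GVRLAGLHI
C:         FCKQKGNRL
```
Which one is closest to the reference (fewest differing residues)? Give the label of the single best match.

A differs at 2 residues; B differs at 1 residue; C differs at 8 residues. The closest is B.

B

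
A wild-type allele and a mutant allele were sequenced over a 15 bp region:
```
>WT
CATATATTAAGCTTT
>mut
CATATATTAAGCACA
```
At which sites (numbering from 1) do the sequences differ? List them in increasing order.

Scanning 1-based: 13: T/A; 14: T/C; 15: T/A.

13, 14, 15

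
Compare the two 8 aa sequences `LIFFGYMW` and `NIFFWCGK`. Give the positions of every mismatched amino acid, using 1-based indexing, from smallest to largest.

Scanning 1-based: 1: L/N; 5: G/W; 6: Y/C; 7: M/G; 8: W/K.

1, 5, 6, 7, 8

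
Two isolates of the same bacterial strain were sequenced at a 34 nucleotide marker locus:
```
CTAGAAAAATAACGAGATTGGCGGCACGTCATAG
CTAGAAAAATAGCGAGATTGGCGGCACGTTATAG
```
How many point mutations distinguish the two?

The sequences differ at positions 12, 30 (1-based) — 2 in total.

2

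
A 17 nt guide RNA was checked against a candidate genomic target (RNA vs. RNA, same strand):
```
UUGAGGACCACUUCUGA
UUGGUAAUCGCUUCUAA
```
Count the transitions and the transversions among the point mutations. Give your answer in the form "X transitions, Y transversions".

Transitions (purine↔purine or pyrimidine↔pyrimidine): 4 A→G, 6 G→A, 8 C→U, 10 A→G, 16 G→A.
Transversions (purine↔pyrimidine): 5 G→U.

5 transitions, 1 transversion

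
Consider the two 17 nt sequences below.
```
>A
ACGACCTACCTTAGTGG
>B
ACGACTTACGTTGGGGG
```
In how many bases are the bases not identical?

4

Mismatches (1-based): base 6: C→T; base 10: C→G; base 13: A→G; base 15: T→G.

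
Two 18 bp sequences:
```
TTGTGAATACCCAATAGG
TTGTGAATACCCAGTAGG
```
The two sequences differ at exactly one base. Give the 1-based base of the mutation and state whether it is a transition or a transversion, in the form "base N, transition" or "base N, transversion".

base 14, transition

Base 14 changes A→G. A is a purine and G is a purine, so this is a transition.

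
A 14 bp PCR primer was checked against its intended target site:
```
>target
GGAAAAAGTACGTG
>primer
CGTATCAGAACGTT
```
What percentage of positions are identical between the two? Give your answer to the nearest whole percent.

57%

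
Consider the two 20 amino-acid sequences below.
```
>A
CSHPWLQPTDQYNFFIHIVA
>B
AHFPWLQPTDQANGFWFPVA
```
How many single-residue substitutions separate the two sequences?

8

The sequences differ at positions 1, 2, 3, 12, 14, 16, 17, 18 (1-based) — 8 in total.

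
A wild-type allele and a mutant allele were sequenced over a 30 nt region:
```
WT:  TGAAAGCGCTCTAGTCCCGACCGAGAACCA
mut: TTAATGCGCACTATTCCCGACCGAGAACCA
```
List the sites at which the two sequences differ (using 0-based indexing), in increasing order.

Differences at site 1 (G→T), site 4 (A→T), site 9 (T→A), site 13 (G→T).

1, 4, 9, 13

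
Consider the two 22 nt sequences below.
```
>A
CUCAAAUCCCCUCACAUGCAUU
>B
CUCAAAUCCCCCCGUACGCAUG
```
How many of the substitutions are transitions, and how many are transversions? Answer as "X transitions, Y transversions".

4 transitions, 1 transversion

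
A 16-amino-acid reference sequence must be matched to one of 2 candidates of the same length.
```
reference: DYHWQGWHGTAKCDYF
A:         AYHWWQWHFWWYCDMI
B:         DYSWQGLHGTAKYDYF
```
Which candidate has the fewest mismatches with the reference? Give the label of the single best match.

B

A differs at 9 positions; B differs at 3 positions. The closest is B.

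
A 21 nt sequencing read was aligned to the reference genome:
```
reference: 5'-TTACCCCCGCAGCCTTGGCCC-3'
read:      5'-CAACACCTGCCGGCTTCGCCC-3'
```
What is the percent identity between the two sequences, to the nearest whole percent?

7 positions differ (1, 2, 5, 8, 11, 13, 17), so 14 of 21 match: 14/21 = 66.67%.

67%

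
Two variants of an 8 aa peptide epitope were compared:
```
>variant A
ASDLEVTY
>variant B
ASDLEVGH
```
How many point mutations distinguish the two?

2

The sequences differ at positions 7, 8 (1-based) — 2 in total.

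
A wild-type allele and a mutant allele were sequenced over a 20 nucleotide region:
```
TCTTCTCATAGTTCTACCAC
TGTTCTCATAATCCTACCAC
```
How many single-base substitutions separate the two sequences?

3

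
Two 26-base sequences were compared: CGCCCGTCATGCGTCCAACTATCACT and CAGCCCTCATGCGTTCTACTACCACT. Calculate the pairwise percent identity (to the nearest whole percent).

6 positions differ (2, 3, 6, 15, 17, 22), so 20 of 26 match: 20/26 = 76.92%.

77%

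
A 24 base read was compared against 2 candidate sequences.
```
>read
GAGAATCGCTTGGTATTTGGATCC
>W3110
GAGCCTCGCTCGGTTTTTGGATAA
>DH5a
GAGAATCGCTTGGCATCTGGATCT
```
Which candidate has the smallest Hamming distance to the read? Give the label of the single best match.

DH5a

W3110 differs at 6 sites; DH5a differs at 3 sites. The closest is DH5a.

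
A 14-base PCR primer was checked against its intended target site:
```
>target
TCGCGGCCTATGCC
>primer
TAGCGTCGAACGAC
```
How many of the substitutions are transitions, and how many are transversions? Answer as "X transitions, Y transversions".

1 transition, 5 transversions

Mismatches (1-based):
site 2: C→A (pyrimidine→purine, transversion)
site 6: G→T (purine→pyrimidine, transversion)
site 8: C→G (pyrimidine→purine, transversion)
site 9: T→A (pyrimidine→purine, transversion)
site 11: T→C (pyrimidine→pyrimidine, transition)
site 13: C→A (pyrimidine→purine, transversion)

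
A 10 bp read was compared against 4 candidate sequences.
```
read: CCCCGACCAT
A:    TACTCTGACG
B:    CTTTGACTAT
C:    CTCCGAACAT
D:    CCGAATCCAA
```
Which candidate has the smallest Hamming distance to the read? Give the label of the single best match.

C

Hamming distances to read — A: 9; B: 4; C: 2; D: 5.
Smallest is C with 2 mismatches.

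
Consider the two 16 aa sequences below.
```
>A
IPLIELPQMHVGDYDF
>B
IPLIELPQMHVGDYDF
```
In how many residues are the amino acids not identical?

The two sequences are identical at every position.

0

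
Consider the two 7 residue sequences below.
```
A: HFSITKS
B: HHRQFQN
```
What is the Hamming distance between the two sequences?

The sequences differ at residues 2, 3, 4, 5, 6, 7 (1-based) — 6 in total.

6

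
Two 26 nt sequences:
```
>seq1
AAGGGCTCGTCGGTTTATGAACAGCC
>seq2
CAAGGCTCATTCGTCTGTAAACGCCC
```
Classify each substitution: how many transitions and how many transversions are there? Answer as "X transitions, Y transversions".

7 transitions, 3 transversions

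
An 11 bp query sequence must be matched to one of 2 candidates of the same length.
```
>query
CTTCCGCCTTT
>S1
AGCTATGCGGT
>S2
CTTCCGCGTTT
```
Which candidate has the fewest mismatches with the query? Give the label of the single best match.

S2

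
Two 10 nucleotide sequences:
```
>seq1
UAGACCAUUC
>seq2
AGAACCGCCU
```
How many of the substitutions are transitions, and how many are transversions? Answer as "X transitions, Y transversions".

6 transitions, 1 transversion

Transitions (purine↔purine or pyrimidine↔pyrimidine): 2 A→G, 3 G→A, 7 A→G, 8 U→C, 9 U→C, 10 C→U.
Transversions (purine↔pyrimidine): 1 U→A.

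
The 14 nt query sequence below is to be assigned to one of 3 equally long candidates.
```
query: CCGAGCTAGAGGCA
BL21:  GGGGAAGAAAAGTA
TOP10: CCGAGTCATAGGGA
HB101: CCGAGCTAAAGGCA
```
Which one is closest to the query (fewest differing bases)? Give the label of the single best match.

HB101

BL21 differs at 9 bases; TOP10 differs at 4 bases; HB101 differs at 1 base. The closest is HB101.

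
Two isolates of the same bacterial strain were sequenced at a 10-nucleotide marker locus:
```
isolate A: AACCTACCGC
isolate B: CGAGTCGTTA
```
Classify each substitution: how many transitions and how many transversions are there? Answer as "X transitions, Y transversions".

2 transitions, 7 transversions

Mismatches (1-based):
position 1: A→C (purine→pyrimidine, transversion)
position 2: A→G (purine→purine, transition)
position 3: C→A (pyrimidine→purine, transversion)
position 4: C→G (pyrimidine→purine, transversion)
position 6: A→C (purine→pyrimidine, transversion)
position 7: C→G (pyrimidine→purine, transversion)
position 8: C→T (pyrimidine→pyrimidine, transition)
position 9: G→T (purine→pyrimidine, transversion)
position 10: C→A (pyrimidine→purine, transversion)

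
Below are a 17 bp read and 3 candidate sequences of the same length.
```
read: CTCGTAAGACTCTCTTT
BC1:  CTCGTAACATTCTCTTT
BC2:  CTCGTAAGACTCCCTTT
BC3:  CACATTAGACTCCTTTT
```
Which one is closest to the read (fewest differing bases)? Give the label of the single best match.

BC2

BC1 differs at 2 bases; BC2 differs at 1 base; BC3 differs at 5 bases. The closest is BC2.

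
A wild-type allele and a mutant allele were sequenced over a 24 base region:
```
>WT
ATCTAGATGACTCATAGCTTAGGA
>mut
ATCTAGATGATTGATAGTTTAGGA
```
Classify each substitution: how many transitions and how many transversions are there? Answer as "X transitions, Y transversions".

Mismatches (1-based):
site 11: C→T (pyrimidine→pyrimidine, transition)
site 13: C→G (pyrimidine→purine, transversion)
site 18: C→T (pyrimidine→pyrimidine, transition)

2 transitions, 1 transversion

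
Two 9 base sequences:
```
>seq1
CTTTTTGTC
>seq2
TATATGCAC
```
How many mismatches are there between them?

The sequences differ at bases 1, 2, 4, 6, 7, 8 (1-based) — 6 in total.

6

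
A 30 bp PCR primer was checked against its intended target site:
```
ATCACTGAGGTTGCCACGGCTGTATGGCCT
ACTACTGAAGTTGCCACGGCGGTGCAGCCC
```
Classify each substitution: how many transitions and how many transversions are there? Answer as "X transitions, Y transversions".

Transitions (purine↔purine or pyrimidine↔pyrimidine): 2 T→C, 3 C→T, 9 G→A, 24 A→G, 25 T→C, 26 G→A, 30 T→C.
Transversions (purine↔pyrimidine): 21 T→G.

7 transitions, 1 transversion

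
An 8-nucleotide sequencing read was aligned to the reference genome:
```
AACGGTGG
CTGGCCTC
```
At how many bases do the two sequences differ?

7

The sequences differ at bases 1, 2, 3, 5, 6, 7, 8 (1-based) — 7 in total.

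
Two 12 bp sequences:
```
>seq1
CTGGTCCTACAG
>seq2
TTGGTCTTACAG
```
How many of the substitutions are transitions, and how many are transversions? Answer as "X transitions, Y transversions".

2 transitions, 0 transversions

Transitions (purine↔purine or pyrimidine↔pyrimidine): 1 C→T, 7 C→T.
Transversions (purine↔pyrimidine): none.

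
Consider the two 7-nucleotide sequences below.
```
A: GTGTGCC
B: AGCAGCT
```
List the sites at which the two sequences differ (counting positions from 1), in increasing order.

Differences at site 1 (G→A), site 2 (T→G), site 3 (G→C), site 4 (T→A), site 7 (C→T).

1, 2, 3, 4, 7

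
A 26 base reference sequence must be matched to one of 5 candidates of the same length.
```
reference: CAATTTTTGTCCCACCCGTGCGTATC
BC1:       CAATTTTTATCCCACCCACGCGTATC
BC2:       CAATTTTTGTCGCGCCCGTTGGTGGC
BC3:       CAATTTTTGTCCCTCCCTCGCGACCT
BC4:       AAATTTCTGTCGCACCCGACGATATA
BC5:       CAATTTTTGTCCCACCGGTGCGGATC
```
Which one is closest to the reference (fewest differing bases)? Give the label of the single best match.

BC1 differs at 3 bases; BC2 differs at 6 bases; BC3 differs at 7 bases; BC4 differs at 8 bases; BC5 differs at 2 bases. The closest is BC5.

BC5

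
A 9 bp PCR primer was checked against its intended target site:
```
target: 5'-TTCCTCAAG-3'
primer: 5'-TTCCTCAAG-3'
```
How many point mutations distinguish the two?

0

The two sequences are identical at every position.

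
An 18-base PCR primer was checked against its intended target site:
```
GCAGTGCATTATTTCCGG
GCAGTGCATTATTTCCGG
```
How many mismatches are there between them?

0

The two sequences are identical at every position.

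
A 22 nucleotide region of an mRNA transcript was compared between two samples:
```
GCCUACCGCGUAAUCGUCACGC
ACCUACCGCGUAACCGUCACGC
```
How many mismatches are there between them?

2

Mismatches (1-based): site 1: G→A; site 14: U→C.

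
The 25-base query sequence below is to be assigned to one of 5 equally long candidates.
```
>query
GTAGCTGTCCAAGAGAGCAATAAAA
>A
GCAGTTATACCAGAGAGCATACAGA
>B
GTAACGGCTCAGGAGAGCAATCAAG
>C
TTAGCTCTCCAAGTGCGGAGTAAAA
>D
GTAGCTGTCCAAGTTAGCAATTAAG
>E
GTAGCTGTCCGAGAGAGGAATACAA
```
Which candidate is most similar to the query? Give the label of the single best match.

A differs at 9 bases; B differs at 7 bases; C differs at 6 bases; D differs at 4 bases; E differs at 3 bases. The closest is E.

E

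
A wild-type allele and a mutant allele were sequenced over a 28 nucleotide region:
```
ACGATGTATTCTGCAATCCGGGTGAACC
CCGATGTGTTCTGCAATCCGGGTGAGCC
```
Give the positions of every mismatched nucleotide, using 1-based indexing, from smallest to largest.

1, 8, 26

Differences at position 1 (A→C), position 8 (A→G), position 26 (A→G).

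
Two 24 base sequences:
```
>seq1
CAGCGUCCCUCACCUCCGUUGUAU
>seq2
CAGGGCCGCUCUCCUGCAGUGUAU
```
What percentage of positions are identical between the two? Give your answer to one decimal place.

70.8%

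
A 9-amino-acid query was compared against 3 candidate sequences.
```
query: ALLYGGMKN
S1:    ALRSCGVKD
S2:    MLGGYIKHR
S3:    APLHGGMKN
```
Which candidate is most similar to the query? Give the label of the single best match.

S1 differs at 5 residues; S2 differs at 8 residues; S3 differs at 2 residues. The closest is S3.

S3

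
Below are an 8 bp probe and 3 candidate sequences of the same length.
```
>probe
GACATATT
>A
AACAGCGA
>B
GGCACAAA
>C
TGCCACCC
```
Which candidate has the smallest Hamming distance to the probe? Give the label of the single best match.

A differs at 5 positions; B differs at 4 positions; C differs at 7 positions. The closest is B.

B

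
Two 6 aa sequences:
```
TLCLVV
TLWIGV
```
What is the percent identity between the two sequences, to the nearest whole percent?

3 positions differ (3, 4, 5), so 3 of 6 match: 3/6 = 50%.

50%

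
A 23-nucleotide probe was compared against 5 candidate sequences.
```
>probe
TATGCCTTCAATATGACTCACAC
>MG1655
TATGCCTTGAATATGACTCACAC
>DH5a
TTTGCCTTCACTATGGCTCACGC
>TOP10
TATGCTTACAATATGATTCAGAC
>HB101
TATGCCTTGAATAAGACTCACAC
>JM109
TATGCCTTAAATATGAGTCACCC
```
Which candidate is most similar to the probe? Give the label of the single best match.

Hamming distances to probe — MG1655: 1; DH5a: 4; TOP10: 4; HB101: 2; JM109: 3.
Smallest is MG1655 with 1 mismatch.

MG1655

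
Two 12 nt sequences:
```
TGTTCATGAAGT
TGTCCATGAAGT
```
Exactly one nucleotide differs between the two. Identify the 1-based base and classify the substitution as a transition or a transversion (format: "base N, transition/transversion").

base 4, transition

Base 4 changes T→C. T is a pyrimidine and C is a pyrimidine, so this is a transition.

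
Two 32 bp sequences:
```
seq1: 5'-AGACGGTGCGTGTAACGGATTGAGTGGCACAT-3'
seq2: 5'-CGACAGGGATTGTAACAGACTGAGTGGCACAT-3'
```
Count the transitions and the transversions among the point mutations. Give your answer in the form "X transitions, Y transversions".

Transitions (purine↔purine or pyrimidine↔pyrimidine): 5 G→A, 17 G→A, 20 T→C.
Transversions (purine↔pyrimidine): 1 A→C, 7 T→G, 9 C→A, 10 G→T.

3 transitions, 4 transversions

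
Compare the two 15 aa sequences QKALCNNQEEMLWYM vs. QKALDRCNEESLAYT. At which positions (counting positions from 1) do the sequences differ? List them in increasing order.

Differences at position 5 (C→D), position 6 (N→R), position 7 (N→C), position 8 (Q→N), position 11 (M→S), position 13 (W→A), position 15 (M→T).

5, 6, 7, 8, 11, 13, 15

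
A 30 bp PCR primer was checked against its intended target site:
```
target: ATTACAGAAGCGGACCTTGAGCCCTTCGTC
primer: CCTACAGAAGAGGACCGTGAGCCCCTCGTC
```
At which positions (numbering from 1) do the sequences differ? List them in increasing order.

1, 2, 11, 17, 25

Differences at position 1 (A→C), position 2 (T→C), position 11 (C→A), position 17 (T→G), position 25 (T→C).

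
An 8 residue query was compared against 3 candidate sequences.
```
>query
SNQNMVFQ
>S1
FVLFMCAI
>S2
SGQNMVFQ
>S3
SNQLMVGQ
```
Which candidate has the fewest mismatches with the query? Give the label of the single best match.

S2

Hamming distances to query — S1: 7; S2: 1; S3: 2.
Smallest is S2 with 1 mismatch.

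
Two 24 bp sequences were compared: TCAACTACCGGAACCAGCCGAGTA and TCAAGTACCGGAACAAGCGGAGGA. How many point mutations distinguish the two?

Comparing position by position, 4 bases differ: 5 (C/G), 15 (C/A), 19 (C/G), 23 (T/G).

4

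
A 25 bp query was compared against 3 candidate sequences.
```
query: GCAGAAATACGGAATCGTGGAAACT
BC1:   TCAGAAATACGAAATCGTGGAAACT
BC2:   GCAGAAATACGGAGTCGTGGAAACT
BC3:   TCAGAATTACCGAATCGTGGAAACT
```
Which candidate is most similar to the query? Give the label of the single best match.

Hamming distances to query — BC1: 2; BC2: 1; BC3: 3.
Smallest is BC2 with 1 mismatch.

BC2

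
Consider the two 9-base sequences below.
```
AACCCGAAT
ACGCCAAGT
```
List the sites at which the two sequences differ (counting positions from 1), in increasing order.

2, 3, 6, 8

Differences at site 2 (A→C), site 3 (C→G), site 6 (G→A), site 8 (A→G).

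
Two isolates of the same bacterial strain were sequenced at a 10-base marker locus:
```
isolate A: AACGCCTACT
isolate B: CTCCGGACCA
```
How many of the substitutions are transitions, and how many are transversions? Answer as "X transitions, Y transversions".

0 transitions, 8 transversions

Transitions (purine↔purine or pyrimidine↔pyrimidine): none.
Transversions (purine↔pyrimidine): 1 A→C, 2 A→T, 4 G→C, 5 C→G, 6 C→G, 7 T→A, 8 A→C, 10 T→A.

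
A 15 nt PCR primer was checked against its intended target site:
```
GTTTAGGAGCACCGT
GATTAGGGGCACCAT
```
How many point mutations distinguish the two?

Mismatches (1-based): base 2: T→A; base 8: A→G; base 14: G→A.

3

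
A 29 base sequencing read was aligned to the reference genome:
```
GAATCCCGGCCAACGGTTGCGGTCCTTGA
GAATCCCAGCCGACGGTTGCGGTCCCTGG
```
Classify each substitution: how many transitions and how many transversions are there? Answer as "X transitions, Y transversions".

4 transitions, 0 transversions

Transitions (purine↔purine or pyrimidine↔pyrimidine): 8 G→A, 12 A→G, 26 T→C, 29 A→G.
Transversions (purine↔pyrimidine): none.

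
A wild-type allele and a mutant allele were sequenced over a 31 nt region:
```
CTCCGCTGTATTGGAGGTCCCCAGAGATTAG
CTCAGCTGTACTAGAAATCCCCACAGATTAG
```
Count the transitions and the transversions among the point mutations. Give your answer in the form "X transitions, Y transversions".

4 transitions, 2 transversions

Mismatches (1-based):
base 4: C→A (pyrimidine→purine, transversion)
base 11: T→C (pyrimidine→pyrimidine, transition)
base 13: G→A (purine→purine, transition)
base 16: G→A (purine→purine, transition)
base 17: G→A (purine→purine, transition)
base 24: G→C (purine→pyrimidine, transversion)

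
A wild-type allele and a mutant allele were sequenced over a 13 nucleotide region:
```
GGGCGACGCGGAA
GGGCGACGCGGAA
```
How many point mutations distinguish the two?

No positions differ; the sequences are identical.

0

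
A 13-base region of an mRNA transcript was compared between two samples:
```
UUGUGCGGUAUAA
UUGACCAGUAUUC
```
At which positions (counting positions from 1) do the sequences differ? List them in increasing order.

4, 5, 7, 12, 13

Differences at position 4 (U→A), position 5 (G→C), position 7 (G→A), position 12 (A→U), position 13 (A→C).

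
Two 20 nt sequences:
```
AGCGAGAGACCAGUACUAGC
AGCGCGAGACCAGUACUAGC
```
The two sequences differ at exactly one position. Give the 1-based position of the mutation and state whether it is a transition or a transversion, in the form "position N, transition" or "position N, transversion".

The sequences differ only at position 5: A→C (purine→pyrimidine), a transversion.

position 5, transversion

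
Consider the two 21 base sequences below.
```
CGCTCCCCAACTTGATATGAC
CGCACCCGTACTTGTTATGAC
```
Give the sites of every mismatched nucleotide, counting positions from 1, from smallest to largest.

Scanning 1-based: 4: T/A; 8: C/G; 9: A/T; 15: A/T.

4, 8, 9, 15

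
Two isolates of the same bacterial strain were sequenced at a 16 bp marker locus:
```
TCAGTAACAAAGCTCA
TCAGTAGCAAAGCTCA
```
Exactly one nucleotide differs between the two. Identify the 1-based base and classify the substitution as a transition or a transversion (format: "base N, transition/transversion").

base 7, transition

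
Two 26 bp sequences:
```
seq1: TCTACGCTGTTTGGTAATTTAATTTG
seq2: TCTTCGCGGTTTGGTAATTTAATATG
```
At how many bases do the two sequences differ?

Mismatches (1-based): base 4: A→T; base 8: T→G; base 24: T→A.

3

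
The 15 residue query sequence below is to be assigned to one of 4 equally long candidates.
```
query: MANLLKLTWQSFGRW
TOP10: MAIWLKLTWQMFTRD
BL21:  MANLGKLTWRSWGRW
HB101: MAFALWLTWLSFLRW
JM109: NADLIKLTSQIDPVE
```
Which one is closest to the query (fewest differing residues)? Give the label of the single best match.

TOP10 differs at 5 residues; BL21 differs at 3 residues; HB101 differs at 5 residues; JM109 differs at 9 residues. The closest is BL21.

BL21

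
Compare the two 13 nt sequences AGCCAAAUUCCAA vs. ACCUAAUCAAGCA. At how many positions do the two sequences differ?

Comparing position by position, 8 positions differ: 2 (G/C), 4 (C/U), 7 (A/U), 8 (U/C), 9 (U/A), 10 (C/A), 11 (C/G), 12 (A/C).

8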